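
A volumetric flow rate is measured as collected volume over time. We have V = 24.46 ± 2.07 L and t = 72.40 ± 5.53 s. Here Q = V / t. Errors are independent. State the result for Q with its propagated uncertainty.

Q is a product of powers, so relative uncertainties combine in quadrature:
  (1·δV/V)² = (1×0.0846)² = 0.00716;  (-1·δt/t)² = (-1×0.0764)² = 0.00583
δQ/Q = √(0.0130) = 0.114
Q = 0.3378 L/s, so δQ = 0.114 × 0.3378 = 0.0385 L/s.

0.3378 ± 0.0385 L/s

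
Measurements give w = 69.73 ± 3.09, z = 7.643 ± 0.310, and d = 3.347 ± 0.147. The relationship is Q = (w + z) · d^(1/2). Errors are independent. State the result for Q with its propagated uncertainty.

Let u = w + z = 77.37. δu = √(δw² + δz²) = √(9.55 + 0.0961) = 3.11, so δu/u = 0.0401.
Q is then a monomial in u, d:
δQ/Q = √((δu/u)² + (½·δd/d)²) = √(0.00161 + 0.000482) = 0.0458
Q = 141.6, so δQ = 0.0458 × 141.6 = 6.48.

141.6 ± 6.48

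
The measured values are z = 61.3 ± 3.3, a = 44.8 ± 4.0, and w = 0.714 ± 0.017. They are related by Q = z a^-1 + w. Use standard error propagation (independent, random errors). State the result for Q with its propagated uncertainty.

2.08 ± 0.144

Let p = z·a^-1 = 1.37. δp/p = √((1·δz/z)² + (-1·δa/a)²) = √(0.00290 + 0.00797) = 0.104, so δp = 0.143.
Q = p + w: δQ = √(δp² + δw²) = √(0.0204 + 0.000289) = 0.144
Q = 2.08.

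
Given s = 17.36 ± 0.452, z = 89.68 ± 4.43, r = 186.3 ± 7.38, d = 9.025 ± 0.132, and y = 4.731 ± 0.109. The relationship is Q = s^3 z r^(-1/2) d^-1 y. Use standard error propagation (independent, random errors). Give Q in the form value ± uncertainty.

18020 ± 1770

Each factor contributes (exponent × relative error)² to (δQ/Q)²:
  (3·δs/s)² = (3×0.0260)² = 0.00610;  (1·δz/z)² = (1×0.0494)² = 0.00244;  (−½·δr/r)² = (-0.5×0.0396)² = 0.000392;  (-1·δd/d)² = (-1×0.0146)² = 0.000214;  (1·δy/y)² = (1×0.0230)² = 0.000531
δQ/Q = √(0.00968) = 0.0984
Q = 18020, so δQ = 0.0984 × 18020 = 1770.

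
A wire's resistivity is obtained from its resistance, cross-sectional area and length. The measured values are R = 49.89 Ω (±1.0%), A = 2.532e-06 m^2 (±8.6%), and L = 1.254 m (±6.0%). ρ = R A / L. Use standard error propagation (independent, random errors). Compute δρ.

1.06e-05 Ω·m

For a monomial ρ ∝ R, A, L^-1, fractional errors add in quadrature:
  (1·δR/R)² = (1×0.0100)² = 0.000100;  (1·δA/A)² = (1×0.0860)² = 0.00740;  (-1·δL/L)² = (-1×0.0600)² = 0.00360
δρ/ρ = √(0.0111) = 0.105
ρ = 0.0001007 Ω·m, so δρ = 0.105 × 0.0001007 = 1.06e-05 Ω·m.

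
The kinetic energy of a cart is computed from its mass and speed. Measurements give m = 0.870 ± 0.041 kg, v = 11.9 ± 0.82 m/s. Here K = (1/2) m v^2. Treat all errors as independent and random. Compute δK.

K is a product of powers, so relative uncertainties combine in quadrature:
  (1·δm/m)² = (1×0.0471)² = 0.00222;  (2·δv/v)² = (2×0.0689)² = 0.0190
δK/K = √(0.0212) = 0.146
K = 61.6 J, so δK = 0.146 × 61.6 = 8.97 J.

8.97 J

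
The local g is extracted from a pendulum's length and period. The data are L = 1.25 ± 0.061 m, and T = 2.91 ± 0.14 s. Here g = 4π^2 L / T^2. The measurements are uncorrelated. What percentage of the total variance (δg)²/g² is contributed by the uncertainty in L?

20.5%

(δg/g)² = (1·δL/L)² + (-2·δT/T)²
  L term: (1×0.0488)² = 0.00238
  T term: (-2×0.0481)² = 0.00926
Total = 0.0116. Share from L = 0.00238/0.0116 = 0.205.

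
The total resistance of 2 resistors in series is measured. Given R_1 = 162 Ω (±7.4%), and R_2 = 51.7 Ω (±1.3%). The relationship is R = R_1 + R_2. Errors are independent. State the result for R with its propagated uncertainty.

214 ± 12.0 Ω

For a sum/difference, combine absolute errors in quadrature:
  (δR_1)² = 144;  (δR_2)² = 0.452
δR = √(144) = 12.0 Ω
R = 214 Ω.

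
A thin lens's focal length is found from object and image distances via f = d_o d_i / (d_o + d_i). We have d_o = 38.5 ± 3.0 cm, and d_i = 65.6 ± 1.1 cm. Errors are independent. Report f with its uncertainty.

24.3 ± 1.20 cm

∂f/∂d_o = (d_i/(d_o+d_i))² = 0.397;  ∂f/∂d_i = (d_o/(d_o+d_i))² = 0.137
δf = √((∂f/∂d_o · δd_o)² + (∂f/∂d_i · δd_i)²) = √(1.42 + 0.0226) = 1.20 cm
f = 24.3 cm.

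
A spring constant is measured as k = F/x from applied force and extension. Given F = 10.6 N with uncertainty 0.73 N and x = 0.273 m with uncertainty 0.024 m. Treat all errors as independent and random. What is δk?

4.34 N/m

k is a product of powers, so relative uncertainties combine in quadrature:
  (1·δF/F)² = (1×0.0689)² = 0.00474;  (-1·δx/x)² = (-1×0.0879)² = 0.00773
δk/k = √(0.0125) = 0.112
k = 38.8 N/m, so δk = 0.112 × 38.8 = 4.34 N/m.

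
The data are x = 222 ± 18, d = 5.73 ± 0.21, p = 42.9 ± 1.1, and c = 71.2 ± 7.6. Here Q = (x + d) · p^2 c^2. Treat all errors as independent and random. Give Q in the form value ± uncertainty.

(2.12 ± 0.496) × 10^9

Let u = x + d = 228. δu = √(δx² + δd²) = √(324 + 0.0441) = 18.0, so δu/u = 0.0790.
Q is then a monomial in u, p, c:
δQ/Q = √((δu/u)² + (2·δp/p)² + (2·δc/c)²) = √(0.00625 + 0.00263 + 0.0456) = 0.233
Q = 2.12e+09, so δQ = 0.233 × 2.12e+09 = 4.96e+08.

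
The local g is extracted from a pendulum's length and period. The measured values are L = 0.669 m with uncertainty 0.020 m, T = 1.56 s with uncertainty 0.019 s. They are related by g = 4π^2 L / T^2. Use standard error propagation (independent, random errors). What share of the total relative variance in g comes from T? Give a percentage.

(δg/g)² = (1·δL/L)² + (-2·δT/T)²
  L term: (1×0.0299)² = 0.000894
  T term: (-2×0.0122)² = 0.000593
Total = 0.00149. Share from T = 0.000593/0.00149 = 0.399.

39.9%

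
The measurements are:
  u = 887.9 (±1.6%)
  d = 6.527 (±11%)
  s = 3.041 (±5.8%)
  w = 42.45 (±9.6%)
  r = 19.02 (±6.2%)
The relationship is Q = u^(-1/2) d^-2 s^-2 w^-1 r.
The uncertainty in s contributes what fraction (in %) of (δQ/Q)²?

(δQ/Q)² = (−½·δu/u)² + (-2·δd/d)² + (-2·δs/s)² + (-1·δw/w)² + (1·δr/r)²
  u term: (-0.5×0.0160)² = 6.4e-05
  d term: (-2×0.110)² = 0.0484
  s term: (-2×0.0580)² = 0.0135
  w term: (-1×0.0960)² = 0.00922
  r term: (1×0.0620)² = 0.00384
Total = 0.0750. Share from s = 0.0135/0.0750 = 0.179.

17.9%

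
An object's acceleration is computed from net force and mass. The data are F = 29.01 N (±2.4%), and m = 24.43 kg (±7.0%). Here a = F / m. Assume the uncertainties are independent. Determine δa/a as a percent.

Relative error in a monomial: (δa/a)² = Σ (nᵢ · δxᵢ/xᵢ)².
  (1·δF/F)² = (1×0.0240)² = 0.000576;  (-1·δm/m)² = (-1×0.0700)² = 0.00490
δa/a = √(0.00548) = 0.0740

7.40%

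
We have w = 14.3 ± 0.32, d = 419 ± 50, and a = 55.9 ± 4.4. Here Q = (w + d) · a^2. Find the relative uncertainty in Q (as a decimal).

0.195

Let u = w + d = 433. δu = √(δw² + δd²) = √(0.102 + 2500) = 50.0, so δu/u = 0.115.
Q is then a monomial in u, a:
δQ/Q = √((δu/u)² + (2·δa/a)²) = √(0.0133 + 0.0248) = 0.195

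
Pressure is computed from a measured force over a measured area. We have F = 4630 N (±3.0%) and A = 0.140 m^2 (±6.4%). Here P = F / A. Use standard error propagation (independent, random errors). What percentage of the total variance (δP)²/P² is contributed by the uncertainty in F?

(δP/P)² = (1·δF/F)² + (-1·δA/A)²
  F term: (1×0.0300)² = 0.000900
  A term: (-1×0.0640)² = 0.00410
Total = 0.00500. Share from F = 0.000900/0.00500 = 0.180.

18.0%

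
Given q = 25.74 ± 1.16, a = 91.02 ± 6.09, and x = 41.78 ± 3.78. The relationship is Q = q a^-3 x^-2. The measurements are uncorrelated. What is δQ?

5.36e-09

Since Q is a product/quotient, work with relative uncertainties:
  (1·δq/q)² = (1×0.0451)² = 0.00203;  (-3·δa/a)² = (-3×0.0669)² = 0.0403;  (-2·δx/x)² = (-2×0.0905)² = 0.0327
δQ/Q = √(0.0751) = 0.274
Q = 1.956e-08, so δQ = 0.274 × 1.956e-08 = 5.36e-09.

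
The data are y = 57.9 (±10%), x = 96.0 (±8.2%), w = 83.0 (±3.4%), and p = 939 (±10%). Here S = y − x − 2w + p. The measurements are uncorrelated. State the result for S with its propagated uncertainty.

For a sum/difference, combine absolute errors in quadrature:
  (δy)² = 33.5;  (δx)² = 62.0;  (2·δw)² = 31.9;  (δp)² = 8820
δS = √(8940) = 94.6
S = 735.

735 ± 94.6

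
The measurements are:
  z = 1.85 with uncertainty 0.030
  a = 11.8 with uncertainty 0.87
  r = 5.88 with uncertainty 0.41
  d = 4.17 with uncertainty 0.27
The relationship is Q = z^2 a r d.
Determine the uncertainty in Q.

Each factor contributes (exponent × relative error)² to (δQ/Q)²:
  (2·δz/z)² = (2×0.0162)² = 0.00105;  (1·δa/a)² = (1×0.0737)² = 0.00544;  (1·δr/r)² = (1×0.0697)² = 0.00486;  (1·δd/d)² = (1×0.0647)² = 0.00419
δQ/Q = √(0.0155) = 0.125
Q = 990, so δQ = 0.125 × 990 = 123.

123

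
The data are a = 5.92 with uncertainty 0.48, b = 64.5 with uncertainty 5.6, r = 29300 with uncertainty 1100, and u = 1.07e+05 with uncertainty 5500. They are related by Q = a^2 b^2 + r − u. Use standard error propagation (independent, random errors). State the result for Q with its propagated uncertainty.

Let p = a^2·b^2 = 1.46e+05. δp/p = √((2·δa/a)² + (2·δb/b)²) = √(0.0263 + 0.0302) = 0.238, so δp = 34600.
Q = p + r − u: δQ = √(δp² + δr² + δu²) = √(1.2e+09 + 1.21e+06 + 3.02e+07) = 35100
Q = 68100.

68100 ± 35100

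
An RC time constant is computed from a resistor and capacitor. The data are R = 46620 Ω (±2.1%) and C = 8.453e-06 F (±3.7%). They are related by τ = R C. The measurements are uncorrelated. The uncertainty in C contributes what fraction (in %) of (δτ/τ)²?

75.6%

(δτ/τ)² = (1·δR/R)² + (1·δC/C)²
  R term: (1×0.0210)² = 0.000441
  C term: (1×0.0370)² = 0.00137
Total = 0.00181. Share from C = 0.00137/0.00181 = 0.756.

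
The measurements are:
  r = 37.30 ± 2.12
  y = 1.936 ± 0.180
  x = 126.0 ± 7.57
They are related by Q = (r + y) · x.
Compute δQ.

Let u = r + y = 39.24. δu = √(δr² + δy²) = √(4.49 + 0.0324) = 2.13, so δu/u = 0.0542.
Q is then a monomial in u, x:
δQ/Q = √((δu/u)² + (1·δx/x)²) = √(0.00294 + 0.00361) = 0.0809
Q = 4944, so δQ = 0.0809 × 4944 = 400.

400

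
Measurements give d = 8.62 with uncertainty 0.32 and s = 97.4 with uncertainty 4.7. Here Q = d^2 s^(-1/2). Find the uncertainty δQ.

Products/powers → add relative errors in quadrature, weighted by exponent:
  (2·δd/d)² = (2×0.0371)² = 0.00551;  (−½·δs/s)² = (-0.5×0.0483)² = 0.000582
δQ/Q = √(0.00609) = 0.0781
Q = 7.53, so δQ = 0.0781 × 7.53 = 0.588.

0.588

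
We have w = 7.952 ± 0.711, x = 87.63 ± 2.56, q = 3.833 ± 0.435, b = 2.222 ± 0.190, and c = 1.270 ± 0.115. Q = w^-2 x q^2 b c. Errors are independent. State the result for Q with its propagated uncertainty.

57.45 ± 18.2

Products/powers → add relative errors in quadrature, weighted by exponent:
  (-2·δw/w)² = (-2×0.0894)² = 0.0320;  (1·δx/x)² = (1×0.0292)² = 0.000853;  (2·δq/q)² = (2×0.113)² = 0.0515;  (1·δb/b)² = (1×0.0855)² = 0.00731;  (1·δc/c)² = (1×0.0906)² = 0.00820
δQ/Q = √(0.0999) = 0.316
Q = 57.45, so δQ = 0.316 × 57.45 = 18.2.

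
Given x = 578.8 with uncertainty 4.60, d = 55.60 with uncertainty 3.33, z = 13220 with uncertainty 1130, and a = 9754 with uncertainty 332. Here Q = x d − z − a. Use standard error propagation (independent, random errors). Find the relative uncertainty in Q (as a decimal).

0.247

Let p = x·d = 32180. δp/p = √((1·δx/x)² + (1·δd/d)²) = √(6.32e-05 + 0.00359) = 0.0604, so δp = 1940.
Q = p − z − a: δQ = √(δp² + δz² + δa²) = √(3.78e+06 + 1.28e+06 + 1.1e+05) = 2270
Q = 9207, so δQ/Q = 2270/9207 = 0.247.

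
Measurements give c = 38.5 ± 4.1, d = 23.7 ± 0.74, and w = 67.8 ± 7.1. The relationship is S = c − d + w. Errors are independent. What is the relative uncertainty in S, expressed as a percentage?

S is a linear combination, so absolute uncertainties add in quadrature:
  (δc)² = 16.8;  (δd)² = 0.548;  (δw)² = 50.4
δS = √(67.8) = 8.23
S = 82.6, so δS/S = 8.23/82.6 = 0.0997.

9.97%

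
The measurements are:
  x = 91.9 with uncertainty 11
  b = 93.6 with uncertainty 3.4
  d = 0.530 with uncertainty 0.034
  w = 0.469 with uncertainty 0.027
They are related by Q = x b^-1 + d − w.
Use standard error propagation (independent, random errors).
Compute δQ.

Let p = x·b^-1 = 0.982. δp/p = √((1·δx/x)² + (-1·δb/b)²) = √(0.0143 + 0.00132) = 0.125, so δp = 0.123.
Q = p + d − w: δQ = √(δp² + δd² + δw²) = √(0.0151 + 0.00116 + 0.000729) = 0.130

0.130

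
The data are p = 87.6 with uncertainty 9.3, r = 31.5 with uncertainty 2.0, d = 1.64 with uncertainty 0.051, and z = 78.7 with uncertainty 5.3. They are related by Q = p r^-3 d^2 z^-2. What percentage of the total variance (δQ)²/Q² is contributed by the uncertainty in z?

(δQ/Q)² = (1·δp/p)² + (-3·δr/r)² + (2·δd/d)² + (-2·δz/z)²
  p term: (1×0.106)² = 0.0113
  r term: (-3×0.0635)² = 0.0363
  d term: (2×0.0311)² = 0.00387
  z term: (-2×0.0673)² = 0.0181
Total = 0.0696. Share from z = 0.0181/0.0696 = 0.261.

26.1%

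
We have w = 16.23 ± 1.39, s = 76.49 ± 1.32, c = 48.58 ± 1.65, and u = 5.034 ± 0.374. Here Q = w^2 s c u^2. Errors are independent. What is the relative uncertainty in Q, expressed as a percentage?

23.0%

Products/powers → add relative errors in quadrature, weighted by exponent:
  (2·δw/w)² = (2×0.0856)² = 0.0293;  (1·δs/s)² = (1×0.0173)² = 0.000298;  (1·δc/c)² = (1×0.0340)² = 0.00115;  (2·δu/u)² = (2×0.0743)² = 0.0221
δQ/Q = √(0.0529) = 0.230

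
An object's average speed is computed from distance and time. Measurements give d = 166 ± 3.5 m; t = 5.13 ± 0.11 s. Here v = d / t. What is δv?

v is a product of powers, so relative uncertainties combine in quadrature:
  (1·δd/d)² = (1×0.0211)² = 0.000445;  (-1·δt/t)² = (-1×0.0214)² = 0.000460
δv/v = √(0.000904) = 0.0301
v = 32.4 m/s, so δv = 0.0301 × 32.4 = 0.973 m/s.

0.973 m/s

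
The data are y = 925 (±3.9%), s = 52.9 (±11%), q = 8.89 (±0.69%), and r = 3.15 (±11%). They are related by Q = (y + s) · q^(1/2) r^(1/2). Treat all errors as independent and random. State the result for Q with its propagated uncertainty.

5170 ± 345

Let u = y + s = 978. δu = √(δy² + δs²) = √(1300 + 33.9) = 36.5, so δu/u = 0.0374.
Q is then a monomial in u, q, r:
δQ/Q = √((δu/u)² + (½·δq/q)² + (½·δr/r)²) = √(0.00140 + 1.19e-05 + 0.00302) = 0.0666
Q = 5170, so δQ = 0.0666 × 5170 = 345.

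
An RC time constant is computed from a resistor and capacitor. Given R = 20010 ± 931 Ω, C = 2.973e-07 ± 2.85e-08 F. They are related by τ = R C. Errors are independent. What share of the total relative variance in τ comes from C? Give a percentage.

80.9%

(δτ/τ)² = (1·δR/R)² + (1·δC/C)²
  R term: (1×0.0465)² = 0.00216
  C term: (1×0.0959)² = 0.00919
Total = 0.0114. Share from C = 0.00919/0.0114 = 0.809.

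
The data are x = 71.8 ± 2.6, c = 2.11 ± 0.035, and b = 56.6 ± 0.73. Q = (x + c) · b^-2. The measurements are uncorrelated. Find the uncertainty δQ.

0.00101

Let u = x + c = 73.9. δu = √(δx² + δc²) = √(6.76 + 0.00123) = 2.60, so δu/u = 0.0352.
Q is then a monomial in u, b:
δQ/Q = √((δu/u)² + (-2·δb/b)²) = √(0.00124 + 0.000665) = 0.0436
Q = 0.0231, so δQ = 0.0436 × 0.0231 = 0.00101.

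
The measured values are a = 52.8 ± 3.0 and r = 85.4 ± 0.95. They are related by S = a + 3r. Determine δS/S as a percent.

Each term contributes (cᵢ δxᵢ)² to (δS)²:
  (δa)² = 9.00;  (3·δr)² = 8.12
δS = √(17.1) = 4.14
S = 309, so δS/S = 4.14/309 = 0.0134.

1.34%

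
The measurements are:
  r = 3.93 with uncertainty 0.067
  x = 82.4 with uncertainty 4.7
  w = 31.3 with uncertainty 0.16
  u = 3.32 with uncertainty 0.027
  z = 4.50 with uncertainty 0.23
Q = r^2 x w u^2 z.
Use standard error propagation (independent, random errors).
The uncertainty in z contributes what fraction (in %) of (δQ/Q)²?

35.7%

(δQ/Q)² = (2·δr/r)² + (1·δx/x)² + (1·δw/w)² + (2·δu/u)² + (1·δz/z)²
  r term: (2×0.0170)² = 0.00116
  x term: (1×0.0570)² = 0.00325
  w term: (1×0.00511)² = 2.61e-05
  u term: (2×0.00813)² = 0.000265
  z term: (1×0.0511)² = 0.00261
Total = 0.00732. Share from z = 0.00261/0.00732 = 0.357.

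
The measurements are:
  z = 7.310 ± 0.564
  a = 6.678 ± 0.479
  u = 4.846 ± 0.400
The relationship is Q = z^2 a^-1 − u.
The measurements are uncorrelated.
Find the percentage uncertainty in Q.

45.0%

Let p = z^2·a^-1 = 8.002. δp/p = √((2·δz/z)² + (-1·δa/a)²) = √(0.0238 + 0.00514) = 0.170, so δp = 1.36.
Q = p − u: δQ = √(δp² + δu²) = √(1.85 + 0.160) = 1.42
Q = 3.156, so δQ/Q = 1.42/3.156 = 0.450.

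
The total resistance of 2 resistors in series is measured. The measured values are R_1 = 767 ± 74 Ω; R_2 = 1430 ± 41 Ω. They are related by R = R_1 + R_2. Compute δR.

84.6 Ω

Sums and differences: (δR)² = Σ (cᵢ δxᵢ)².
  (δR_1)² = 5480;  (δR_2)² = 1680
δR = √(7160) = 84.6 Ω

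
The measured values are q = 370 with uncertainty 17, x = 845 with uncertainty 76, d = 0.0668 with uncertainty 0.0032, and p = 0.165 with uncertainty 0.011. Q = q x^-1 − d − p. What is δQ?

Let w = q·x^-1 = 0.438. δw/w = √((1·δq/q)² + (-1·δx/x)²) = √(0.00211 + 0.00809) = 0.101, so δw = 0.0442.
Q = w − d − p: δQ = √(δw² + δd² + δp²) = √(0.00196 + 1.02e-05 + 0.000121) = 0.0457

0.0457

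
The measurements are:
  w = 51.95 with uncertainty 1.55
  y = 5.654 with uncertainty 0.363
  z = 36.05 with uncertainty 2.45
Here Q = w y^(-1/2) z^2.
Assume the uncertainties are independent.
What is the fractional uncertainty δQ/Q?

For a monomial Q ∝ w, y^(-1/2), z^2, fractional errors add in quadrature:
  (1·δw/w)² = (1×0.0298)² = 0.000890;  (−½·δy/y)² = (-0.5×0.0642)² = 0.00103;  (2·δz/z)² = (2×0.0680)² = 0.0185
δQ/Q = √(0.0204) = 0.143

0.143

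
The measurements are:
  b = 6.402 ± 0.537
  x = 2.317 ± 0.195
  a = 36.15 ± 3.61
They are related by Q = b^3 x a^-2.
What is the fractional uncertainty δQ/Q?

Products/powers → add relative errors in quadrature, weighted by exponent:
  (3·δb/b)² = (3×0.0839)² = 0.0633;  (1·δx/x)² = (1×0.0842)² = 0.00708;  (-2·δa/a)² = (-2×0.0999)² = 0.0399
δQ/Q = √(0.110) = 0.332

0.332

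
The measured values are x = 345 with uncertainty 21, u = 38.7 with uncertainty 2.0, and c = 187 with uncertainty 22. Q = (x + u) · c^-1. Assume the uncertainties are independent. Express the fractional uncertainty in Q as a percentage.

Let w = x + u = 384. δw = √(δx² + δu²) = √(441 + 4.00) = 21.1, so δw/w = 0.0550.
Q is then a monomial in w, c:
δQ/Q = √((δw/w)² + (-1·δc/c)²) = √(0.00302 + 0.0138) = 0.130

13.0%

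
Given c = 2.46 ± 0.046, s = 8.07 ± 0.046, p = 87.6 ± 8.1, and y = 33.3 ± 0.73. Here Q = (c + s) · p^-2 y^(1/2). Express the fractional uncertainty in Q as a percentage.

18.5%

Let u = c + s = 10.5. δu = √(δc² + δs²) = √(0.00212 + 0.00212) = 0.0651, so δu/u = 0.00618.
Q is then a monomial in u, p, y:
δQ/Q = √((δu/u)² + (-2·δp/p)² + (½·δy/y)²) = √(3.82e-05 + 0.0342 + 0.000120) = 0.185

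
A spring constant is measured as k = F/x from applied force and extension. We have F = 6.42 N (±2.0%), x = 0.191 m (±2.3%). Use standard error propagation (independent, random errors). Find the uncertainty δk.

Each factor contributes (exponent × relative error)² to (δk/k)²:
  (1·δF/F)² = (1×0.0200)² = 0.000400;  (-1·δx/x)² = (-1×0.0230)² = 0.000529
δk/k = √(0.000929) = 0.0305
k = 33.6 N/m, so δk = 0.0305 × 33.6 = 1.02 N/m.

1.02 N/m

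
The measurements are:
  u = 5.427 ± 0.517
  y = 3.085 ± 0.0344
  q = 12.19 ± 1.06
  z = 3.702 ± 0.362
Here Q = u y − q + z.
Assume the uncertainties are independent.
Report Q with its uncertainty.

Let p = u·y = 16.74. δp/p = √((1·δu/u)² + (1·δy/y)²) = √(0.00908 + 0.000124) = 0.0959, so δp = 1.61.
Q = p − q + z: δQ = √(δp² + δq² + δz²) = √(2.58 + 1.12 + 0.131) = 1.96
Q = 8.254.

8.254 ± 1.96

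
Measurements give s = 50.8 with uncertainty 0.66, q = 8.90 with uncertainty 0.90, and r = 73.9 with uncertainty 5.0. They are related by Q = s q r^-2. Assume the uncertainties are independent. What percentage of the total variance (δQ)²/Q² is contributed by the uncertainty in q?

(δQ/Q)² = (1·δs/s)² + (1·δq/q)² + (-2·δr/r)²
  s term: (1×0.0130)² = 0.000169
  q term: (1×0.101)² = 0.0102
  r term: (-2×0.0677)² = 0.0183
Total = 0.0287. Share from q = 0.0102/0.0287 = 0.356.

35.6%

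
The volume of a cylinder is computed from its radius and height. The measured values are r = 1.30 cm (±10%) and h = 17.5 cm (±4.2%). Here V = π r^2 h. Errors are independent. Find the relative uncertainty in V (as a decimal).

0.204

V is a product of powers, so relative uncertainties combine in quadrature:
  (2·δr/r)² = (2×0.100)² = 0.0400;  (1·δh/h)² = (1×0.0420)² = 0.00176
δV/V = √(0.0418) = 0.204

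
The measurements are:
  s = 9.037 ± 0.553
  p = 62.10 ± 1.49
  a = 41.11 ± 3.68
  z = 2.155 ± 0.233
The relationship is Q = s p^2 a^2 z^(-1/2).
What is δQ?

8.13e+06

Relative error in a monomial: (δQ/Q)² = Σ (nᵢ · δxᵢ/xᵢ)².
  (1·δs/s)² = (1×0.0612)² = 0.00374;  (2·δp/p)² = (2×0.0240)² = 0.00230;  (2·δa/a)² = (2×0.0895)² = 0.0321;  (−½·δz/z)² = (-0.5×0.108)² = 0.00292
δQ/Q = √(0.0410) = 0.203
Q = 4.012e+07, so δQ = 0.203 × 4.012e+07 = 8.13e+06.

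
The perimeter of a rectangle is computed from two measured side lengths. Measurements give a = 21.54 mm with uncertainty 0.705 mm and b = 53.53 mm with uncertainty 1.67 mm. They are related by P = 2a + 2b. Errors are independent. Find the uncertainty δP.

P is a linear combination, so absolute uncertainties add in quadrature:
  (2·δa)² = 1.99;  (2·δb)² = 11.2
δP = √(13.1) = 3.63 mm

3.63 mm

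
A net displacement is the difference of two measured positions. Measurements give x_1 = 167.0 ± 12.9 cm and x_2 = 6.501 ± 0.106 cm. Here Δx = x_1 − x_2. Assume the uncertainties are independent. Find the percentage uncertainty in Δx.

Sums and differences: (δΔx)² = Σ (cᵢ δxᵢ)².
  (δx_1)² = 166;  (δx_2)² = 0.0112
δΔx = √(166) = 12.9 cm
Δx = 160.5 cm, so δΔx/Δx = 12.9/160.5 = 0.0804.

8.04%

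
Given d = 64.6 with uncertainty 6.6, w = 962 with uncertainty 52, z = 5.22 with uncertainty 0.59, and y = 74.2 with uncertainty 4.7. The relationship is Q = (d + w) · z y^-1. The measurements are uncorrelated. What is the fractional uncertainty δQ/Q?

0.139

Let u = d + w = 1030. δu = √(δd² + δw²) = √(43.6 + 2700) = 52.4, so δu/u = 0.0511.
Q is then a monomial in u, z, y:
δQ/Q = √((δu/u)² + (1·δz/z)² + (-1·δy/y)²) = √(0.00261 + 0.0128 + 0.00401) = 0.139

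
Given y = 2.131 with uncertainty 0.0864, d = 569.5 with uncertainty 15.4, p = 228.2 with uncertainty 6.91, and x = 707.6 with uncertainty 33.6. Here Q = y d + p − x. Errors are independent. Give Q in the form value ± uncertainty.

Let w = y·d = 1214. δw/w = √((1·δy/y)² + (1·δd/d)²) = √(0.00164 + 0.000731) = 0.0487, so δw = 59.1.
Q = w + p − x: δQ = √(δw² + δp² + δx²) = √(3500 + 47.7 + 1130) = 68.4
Q = 734.2.

734.2 ± 68.4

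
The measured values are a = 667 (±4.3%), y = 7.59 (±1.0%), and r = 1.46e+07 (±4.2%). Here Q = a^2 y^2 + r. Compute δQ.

Let p = a^2·y^2 = 2.56e+07. δp/p = √((2·δa/a)² + (2·δy/y)²) = √(0.00740 + 0.000400) = 0.0883, so δp = 2.26e+06.
Q = p + r: δQ = √(δp² + δr²) = √(5.12e+12 + 3.76e+11) = 2.34e+06

2.34e+06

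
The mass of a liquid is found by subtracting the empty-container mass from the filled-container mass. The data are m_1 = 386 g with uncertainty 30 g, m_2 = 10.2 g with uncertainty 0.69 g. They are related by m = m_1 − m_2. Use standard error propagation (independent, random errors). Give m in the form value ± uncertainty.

For a sum/difference, combine absolute errors in quadrature:
  (δm_1)² = 900;  (δm_2)² = 0.476
δm = √(900) = 30.0 g
m = 376 g.

376 ± 30.0 g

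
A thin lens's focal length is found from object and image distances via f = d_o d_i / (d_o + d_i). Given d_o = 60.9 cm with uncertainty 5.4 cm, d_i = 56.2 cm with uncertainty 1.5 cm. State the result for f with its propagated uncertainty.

29.2 ± 1.31 cm

∂f/∂d_o = (d_i/(d_o+d_i))² = 0.230;  ∂f/∂d_i = (d_o/(d_o+d_i))² = 0.270
δf = √((∂f/∂d_o · δd_o)² + (∂f/∂d_i · δd_i)²) = √(1.55 + 0.165) = 1.31 cm
f = 29.2 cm.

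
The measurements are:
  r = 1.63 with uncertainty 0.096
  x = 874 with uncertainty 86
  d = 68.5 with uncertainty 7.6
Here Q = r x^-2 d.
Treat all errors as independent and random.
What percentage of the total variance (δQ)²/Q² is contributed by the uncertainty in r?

6.36%

(δQ/Q)² = (1·δr/r)² + (-2·δx/x)² + (1·δd/d)²
  r term: (1×0.0589)² = 0.00347
  x term: (-2×0.0984)² = 0.0387
  d term: (1×0.111)² = 0.0123
Total = 0.0545. Share from r = 0.00347/0.0545 = 0.0636.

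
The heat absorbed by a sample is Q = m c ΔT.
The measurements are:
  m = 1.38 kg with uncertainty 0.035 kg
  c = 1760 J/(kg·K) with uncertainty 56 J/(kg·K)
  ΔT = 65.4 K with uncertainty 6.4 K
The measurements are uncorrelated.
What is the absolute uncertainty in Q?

16800 J

Relative error in a monomial: (δQ/Q)² = Σ (nᵢ · δxᵢ/xᵢ)².
  (1·δm/m)² = (1×0.0254)² = 0.000643;  (1·δc/c)² = (1×0.0318)² = 0.00101;  (1·δΔT/ΔT)² = (1×0.0979)² = 0.00958
δQ/Q = √(0.0112) = 0.106
Q = 1.59e+05 J, so δQ = 0.106 × 1.59e+05 = 16800 J.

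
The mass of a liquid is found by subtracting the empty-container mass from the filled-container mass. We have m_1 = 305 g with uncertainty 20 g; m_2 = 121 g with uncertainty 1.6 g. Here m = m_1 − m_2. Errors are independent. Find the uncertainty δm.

20.1 g

Each term contributes (cᵢ δxᵢ)² to (δm)²:
  (δm_1)² = 400;  (δm_2)² = 2.56
δm = √(403) = 20.1 g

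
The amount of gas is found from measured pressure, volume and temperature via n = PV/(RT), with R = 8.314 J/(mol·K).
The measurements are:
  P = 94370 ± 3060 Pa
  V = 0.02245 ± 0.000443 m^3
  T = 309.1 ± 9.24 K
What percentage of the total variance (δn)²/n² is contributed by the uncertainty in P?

45.0%

(δn/n)² = (1·δP/P)² + (1·δV/V)² + (-1·δT/T)²
  P term: (1×0.0324)² = 0.00105
  V term: (1×0.0197)² = 0.000389
  T term: (-1×0.0299)² = 0.000894
Total = 0.00233. Share from P = 0.00105/0.00233 = 0.450.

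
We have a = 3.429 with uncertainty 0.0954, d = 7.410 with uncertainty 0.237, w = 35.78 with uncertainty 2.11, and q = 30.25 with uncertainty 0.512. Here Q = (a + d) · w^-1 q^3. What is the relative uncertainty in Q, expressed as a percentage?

Let u = a + d = 10.84. δu = √(δa² + δd²) = √(0.00910 + 0.0562) = 0.255, so δu/u = 0.0236.
Q is then a monomial in u, w, q:
δQ/Q = √((δu/u)² + (-1·δw/w)² + (3·δq/q)²) = √(0.000556 + 0.00348 + 0.00258) = 0.0813

8.13%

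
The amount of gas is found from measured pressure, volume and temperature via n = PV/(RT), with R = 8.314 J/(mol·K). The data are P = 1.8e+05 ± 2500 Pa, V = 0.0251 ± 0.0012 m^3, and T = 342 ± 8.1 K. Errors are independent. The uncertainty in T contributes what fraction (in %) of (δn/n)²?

(δn/n)² = (1·δP/P)² + (1·δV/V)² + (-1·δT/T)²
  P term: (1×0.0139)² = 0.000193
  V term: (1×0.0478)² = 0.00229
  T term: (-1×0.0237)² = 0.000561
Total = 0.00304. Share from T = 0.000561/0.00304 = 0.185.

18.5%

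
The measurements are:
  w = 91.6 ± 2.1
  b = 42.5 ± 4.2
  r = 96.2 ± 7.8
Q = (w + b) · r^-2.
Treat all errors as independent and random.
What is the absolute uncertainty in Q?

0.00240

Let u = w + b = 134. δu = √(δw² + δb²) = √(4.41 + 17.6) = 4.70, so δu/u = 0.0350.
Q is then a monomial in u, r:
δQ/Q = √((δu/u)² + (-2·δr/r)²) = √(0.00123 + 0.0263) = 0.166
Q = 0.0145, so δQ = 0.166 × 0.0145 = 0.00240.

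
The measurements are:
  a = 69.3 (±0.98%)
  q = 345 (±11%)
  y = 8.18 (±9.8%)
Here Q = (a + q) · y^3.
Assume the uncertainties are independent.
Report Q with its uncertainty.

Let u = a + q = 414. δu = √(δa² + δq²) = √(0.461 + 1440) = 38.0, so δu/u = 0.0916.
Q is then a monomial in u, y:
δQ/Q = √((δu/u)² + (3·δy/y)²) = √(0.00839 + 0.0864) = 0.308
Q = 2.27e+05, so δQ = 0.308 × 2.27e+05 = 69800.

(2.27 ± 0.698) × 10^5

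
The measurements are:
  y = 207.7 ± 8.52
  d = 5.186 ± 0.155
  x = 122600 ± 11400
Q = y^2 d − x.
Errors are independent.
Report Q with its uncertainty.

101100 ± 22600

Let p = y^2·d = 223700. δp/p = √((2·δy/y)² + (1·δd/d)²) = √(0.00673 + 0.000893) = 0.0873, so δp = 19500.
Q = p − x: δQ = √(δp² + δx²) = √(3.82e+08 + 1.3e+08) = 22600
Q = 101100.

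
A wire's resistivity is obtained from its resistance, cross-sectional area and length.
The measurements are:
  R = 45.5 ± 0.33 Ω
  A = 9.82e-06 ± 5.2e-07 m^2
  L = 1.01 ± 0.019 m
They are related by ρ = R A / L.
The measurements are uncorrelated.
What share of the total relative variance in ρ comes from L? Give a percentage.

11.0%

(δρ/ρ)² = (1·δR/R)² + (1·δA/A)² + (-1·δL/L)²
  R term: (1×0.00725)² = 5.26e-05
  A term: (1×0.0530)² = 0.00280
  L term: (-1×0.0188)² = 0.000354
Total = 0.00321. Share from L = 0.000354/0.00321 = 0.110.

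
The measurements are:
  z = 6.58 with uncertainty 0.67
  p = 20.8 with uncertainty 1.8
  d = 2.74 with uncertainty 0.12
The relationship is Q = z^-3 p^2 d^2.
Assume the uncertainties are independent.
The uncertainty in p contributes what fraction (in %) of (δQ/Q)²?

22.9%

(δQ/Q)² = (-3·δz/z)² + (2·δp/p)² + (2·δd/d)²
  z term: (-3×0.102)² = 0.0933
  p term: (2×0.0865)² = 0.0300
  d term: (2×0.0438)² = 0.00767
Total = 0.131. Share from p = 0.0300/0.131 = 0.229.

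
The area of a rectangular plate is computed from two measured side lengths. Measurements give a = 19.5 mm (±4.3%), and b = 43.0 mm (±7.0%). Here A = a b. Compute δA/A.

0.0822

Each factor contributes (exponent × relative error)² to (δA/A)²:
  (1·δa/a)² = (1×0.0430)² = 0.00185;  (1·δb/b)² = (1×0.0700)² = 0.00490
δA/A = √(0.00675) = 0.0822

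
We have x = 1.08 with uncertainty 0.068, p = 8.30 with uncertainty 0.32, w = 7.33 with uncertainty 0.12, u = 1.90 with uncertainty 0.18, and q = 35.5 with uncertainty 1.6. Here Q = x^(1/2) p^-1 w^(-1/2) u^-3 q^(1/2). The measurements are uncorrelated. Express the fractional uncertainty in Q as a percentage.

Since Q is a product/quotient, work with relative uncertainties:
  (½·δx/x)² = (0.5×0.0630)² = 0.000991;  (-1·δp/p)² = (-1×0.0386)² = 0.00149;  (−½·δw/w)² = (-0.5×0.0164)² = 6.7e-05;  (-3·δu/u)² = (-3×0.0947)² = 0.0808;  (½·δq/q)² = (0.5×0.0451)² = 0.000508
δQ/Q = √(0.0838) = 0.290

29.0%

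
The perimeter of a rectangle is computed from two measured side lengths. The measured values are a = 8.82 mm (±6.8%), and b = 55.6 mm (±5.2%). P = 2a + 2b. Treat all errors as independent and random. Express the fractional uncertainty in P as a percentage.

Sums and differences: (δP)² = Σ (cᵢ δxᵢ)².
  (2·δa)² = 1.44;  (2·δb)² = 33.4
δP = √(34.9) = 5.91 mm
P = 129 mm, so δP/P = 5.91/129 = 0.0458.

4.58%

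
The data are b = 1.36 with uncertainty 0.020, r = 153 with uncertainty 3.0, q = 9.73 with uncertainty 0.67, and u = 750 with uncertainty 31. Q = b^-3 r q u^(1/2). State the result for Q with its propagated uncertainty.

Each factor contributes (exponent × relative error)² to (δQ/Q)²:
  (-3·δb/b)² = (-3×0.0147)² = 0.00195;  (1·δr/r)² = (1×0.0196)² = 0.000384;  (1·δq/q)² = (1×0.0689)² = 0.00474;  (½·δu/u)² = (0.5×0.0413)² = 0.000427
δQ/Q = √(0.00750) = 0.0866
Q = 16200, so δQ = 0.0866 × 16200 = 1400.

16200 ± 1400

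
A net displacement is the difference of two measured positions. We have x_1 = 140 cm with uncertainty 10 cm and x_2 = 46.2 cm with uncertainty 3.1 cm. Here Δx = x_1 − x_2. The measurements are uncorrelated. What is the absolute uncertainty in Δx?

10.5 cm

Δx is a linear combination, so absolute uncertainties add in quadrature:
  (δx_1)² = 100;  (δx_2)² = 9.61
δΔx = √(110) = 10.5 cm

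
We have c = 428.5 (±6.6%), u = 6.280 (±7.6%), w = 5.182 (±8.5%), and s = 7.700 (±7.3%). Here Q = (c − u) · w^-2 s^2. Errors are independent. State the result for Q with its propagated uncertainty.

932.2 ± 218

Let h = c − u = 422.2. δh = √(δc² + δu²) = √(800 + 0.228) = 28.3, so δh/h = 0.0670.
Q is then a monomial in h, w, s:
δQ/Q = √((δh/h)² + (-2·δw/w)² + (2·δs/s)²) = √(0.00449 + 0.0289 + 0.0213) = 0.234
Q = 932.2, so δQ = 0.234 × 932.2 = 218.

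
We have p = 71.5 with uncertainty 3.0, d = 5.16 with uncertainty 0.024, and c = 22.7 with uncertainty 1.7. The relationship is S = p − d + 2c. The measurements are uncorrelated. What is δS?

Each term contributes (cᵢ δxᵢ)² to (δS)²:
  (δp)² = 9.00;  (δd)² = 0.000576;  (2·δc)² = 11.6
δS = √(20.6) = 4.53

4.53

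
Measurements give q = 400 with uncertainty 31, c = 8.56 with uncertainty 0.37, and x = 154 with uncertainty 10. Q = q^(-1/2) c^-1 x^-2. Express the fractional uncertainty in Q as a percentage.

14.2%

For a monomial Q ∝ q^(-1/2), c^-1, x^-2, fractional errors add in quadrature:
  (−½·δq/q)² = (-0.5×0.0775)² = 0.00150;  (-1·δc/c)² = (-1×0.0432)² = 0.00187;  (-2·δx/x)² = (-2×0.0649)² = 0.0169
δQ/Q = √(0.0202) = 0.142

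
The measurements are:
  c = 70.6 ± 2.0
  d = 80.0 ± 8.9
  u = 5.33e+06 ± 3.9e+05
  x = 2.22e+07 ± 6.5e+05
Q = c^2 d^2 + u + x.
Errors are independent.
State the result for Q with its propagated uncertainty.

(5.94 ± 0.736) × 10^7

Let p = c^2·d^2 = 3.19e+07. δp/p = √((2·δc/c)² + (2·δd/d)²) = √(0.00321 + 0.0495) = 0.230, so δp = 7.32e+06.
Q = p + u + x: δQ = √(δp² + δu² + δx²) = √(5.36e+13 + 1.52e+11 + 4.22e+11) = 7.36e+06
Q = 5.94e+07.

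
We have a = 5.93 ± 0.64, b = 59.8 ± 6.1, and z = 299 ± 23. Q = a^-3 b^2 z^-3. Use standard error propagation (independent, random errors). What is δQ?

2.87e-07

Each factor contributes (exponent × relative error)² to (δQ/Q)²:
  (-3·δa/a)² = (-3×0.108)² = 0.105;  (2·δb/b)² = (2×0.102)² = 0.0416;  (-3·δz/z)² = (-3×0.0769)² = 0.0533
δQ/Q = √(0.200) = 0.447
Q = 6.42e-07, so δQ = 0.447 × 6.42e-07 = 2.87e-07.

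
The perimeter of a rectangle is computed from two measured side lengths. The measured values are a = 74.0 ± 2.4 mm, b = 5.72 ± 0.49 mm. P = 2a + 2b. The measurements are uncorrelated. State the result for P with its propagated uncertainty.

159 ± 4.90 mm

For a sum/difference, combine absolute errors in quadrature:
  (2·δa)² = 23.0;  (2·δb)² = 0.960
δP = √(24.0) = 4.90 mm
P = 159 mm.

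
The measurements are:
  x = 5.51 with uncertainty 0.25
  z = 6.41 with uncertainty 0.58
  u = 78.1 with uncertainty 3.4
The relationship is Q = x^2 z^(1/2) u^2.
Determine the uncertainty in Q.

62700

Q is a product of powers, so relative uncertainties combine in quadrature:
  (2·δx/x)² = (2×0.0454)² = 0.00823;  (½·δz/z)² = (0.5×0.0905)² = 0.00205;  (2·δu/u)² = (2×0.0435)² = 0.00758
δQ/Q = √(0.0179) = 0.134
Q = 4.69e+05, so δQ = 0.134 × 4.69e+05 = 62700.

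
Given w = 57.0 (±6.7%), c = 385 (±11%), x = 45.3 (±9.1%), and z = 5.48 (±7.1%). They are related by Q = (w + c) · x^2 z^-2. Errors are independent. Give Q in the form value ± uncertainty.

30200 ± 7550

Let u = w + c = 442. δu = √(δw² + δc²) = √(14.6 + 1790) = 42.5, so δu/u = 0.0962.
Q is then a monomial in u, x, z:
δQ/Q = √((δu/u)² + (2·δx/x)² + (-2·δz/z)²) = √(0.00926 + 0.0331 + 0.0202) = 0.250
Q = 30200, so δQ = 0.250 × 30200 = 7550.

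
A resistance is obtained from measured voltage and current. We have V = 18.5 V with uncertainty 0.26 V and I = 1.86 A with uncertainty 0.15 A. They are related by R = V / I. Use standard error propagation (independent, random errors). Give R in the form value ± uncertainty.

R is a product of powers, so relative uncertainties combine in quadrature:
  (1·δV/V)² = (1×0.0141)² = 0.000198;  (-1·δI/I)² = (-1×0.0806)² = 0.00650
δR/R = √(0.00670) = 0.0819
R = 9.95 Ω, so δR = 0.0819 × 9.95 = 0.814 Ω.

9.95 ± 0.814 Ω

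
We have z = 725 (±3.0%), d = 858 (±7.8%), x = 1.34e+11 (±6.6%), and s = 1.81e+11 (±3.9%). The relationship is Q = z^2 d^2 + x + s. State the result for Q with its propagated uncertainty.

Let p = z^2·d^2 = 3.87e+11. δp/p = √((2·δz/z)² + (2·δd/d)²) = √(0.00360 + 0.0243) = 0.167, so δp = 6.47e+10.
Q = p + x + s: δQ = √(δp² + δx² + δs²) = √(4.18e+21 + 7.82e+19 + 4.98e+19) = 6.57e+10
Q = 7.02e+11.

(7.02 ± 0.657) × 10^11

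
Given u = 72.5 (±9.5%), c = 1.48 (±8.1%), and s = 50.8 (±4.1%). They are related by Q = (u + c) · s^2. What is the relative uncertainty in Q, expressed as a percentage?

12.4%

Let w = u + c = 74.0. δw = √(δu² + δc²) = √(47.4 + 0.0144) = 6.89, so δw/w = 0.0931.
Q is then a monomial in w, s:
δQ/Q = √((δw/w)² + (2·δs/s)²) = √(0.00867 + 0.00672) = 0.124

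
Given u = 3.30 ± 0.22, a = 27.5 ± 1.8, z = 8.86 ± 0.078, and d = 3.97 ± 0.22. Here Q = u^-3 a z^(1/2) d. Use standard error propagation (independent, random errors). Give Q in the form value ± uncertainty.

9.04 ± 1.97

For a monomial Q ∝ u^-3, a, z^(1/2), d, fractional errors add in quadrature:
  (-3·δu/u)² = (-3×0.0667)² = 0.0400;  (1·δa/a)² = (1×0.0655)² = 0.00428;  (½·δz/z)² = (0.5×0.00880)² = 1.94e-05;  (1·δd/d)² = (1×0.0554)² = 0.00307
δQ/Q = √(0.0474) = 0.218
Q = 9.04, so δQ = 0.218 × 9.04 = 1.97.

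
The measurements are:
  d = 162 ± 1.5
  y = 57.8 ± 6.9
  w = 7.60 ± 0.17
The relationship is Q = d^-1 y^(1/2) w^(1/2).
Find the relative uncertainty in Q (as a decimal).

0.0614

Q is a product of powers, so relative uncertainties combine in quadrature:
  (-1·δd/d)² = (-1×0.00926)² = 8.57e-05;  (½·δy/y)² = (0.5×0.119)² = 0.00356;  (½·δw/w)² = (0.5×0.0224)² = 0.000125
δQ/Q = √(0.00377) = 0.0614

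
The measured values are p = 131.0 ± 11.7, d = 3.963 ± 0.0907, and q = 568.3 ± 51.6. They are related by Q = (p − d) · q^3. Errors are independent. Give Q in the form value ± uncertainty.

Let u = p − d = 127.0. δu = √(δp² + δd²) = √(137 + 0.00823) = 11.7, so δu/u = 0.0921.
Q is then a monomial in u, q:
δQ/Q = √((δu/u)² + (3·δq/q)²) = √(0.00848 + 0.0742) = 0.288
Q = 2.332e+10, so δQ = 0.288 × 2.332e+10 = 6.7e+09.

(2.332 ± 0.670) × 10^10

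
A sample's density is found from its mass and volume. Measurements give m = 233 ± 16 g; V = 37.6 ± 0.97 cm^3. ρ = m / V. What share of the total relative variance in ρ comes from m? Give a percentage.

(δρ/ρ)² = (1·δm/m)² + (-1·δV/V)²
  m term: (1×0.0687)² = 0.00472
  V term: (-1×0.0258)² = 0.000666
Total = 0.00538. Share from m = 0.00472/0.00538 = 0.876.

87.6%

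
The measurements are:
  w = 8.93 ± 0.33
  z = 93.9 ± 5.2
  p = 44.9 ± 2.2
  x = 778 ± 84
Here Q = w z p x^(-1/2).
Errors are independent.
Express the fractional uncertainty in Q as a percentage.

9.87%

Products/powers → add relative errors in quadrature, weighted by exponent:
  (1·δw/w)² = (1×0.0370)² = 0.00137;  (1·δz/z)² = (1×0.0554)² = 0.00307;  (1·δp/p)² = (1×0.0490)² = 0.00240;  (−½·δx/x)² = (-0.5×0.108)² = 0.00291
δQ/Q = √(0.00975) = 0.0987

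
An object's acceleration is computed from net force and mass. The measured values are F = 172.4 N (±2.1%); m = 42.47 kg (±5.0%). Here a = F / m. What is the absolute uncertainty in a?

0.220 m/s^2

Relative error in a monomial: (δa/a)² = Σ (nᵢ · δxᵢ/xᵢ)².
  (1·δF/F)² = (1×0.0210)² = 0.000441;  (-1·δm/m)² = (-1×0.0500)² = 0.00250
δa/a = √(0.00294) = 0.0542
a = 4.059 m/s^2, so δa = 0.0542 × 4.059 = 0.220 m/s^2.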